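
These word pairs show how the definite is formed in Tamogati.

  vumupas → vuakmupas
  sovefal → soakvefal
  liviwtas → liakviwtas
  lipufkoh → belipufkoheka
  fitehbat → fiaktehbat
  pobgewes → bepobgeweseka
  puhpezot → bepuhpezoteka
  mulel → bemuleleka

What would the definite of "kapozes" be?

bekapozeseka

"kapozes" has last vowel 'e'. The stems whose last vowel is 'e' (mulel → bemuleleka, pobgewes → bepobgeweseka) add be- … -eka around the stem.
The other pattern: stems whose last vowel is 'a' insert -ak- after the first vowel.
So kapozes → bekapozeseka.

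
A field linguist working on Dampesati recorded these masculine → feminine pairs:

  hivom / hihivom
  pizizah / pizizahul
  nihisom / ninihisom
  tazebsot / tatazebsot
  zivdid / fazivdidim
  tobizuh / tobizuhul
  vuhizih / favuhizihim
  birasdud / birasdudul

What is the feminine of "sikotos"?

sisikotos

zivdid and birasdud both end in -d yet inflect differently (fazivdidim, birasdudul), so the final letter is not what conditions the rule; the last vowel is.
"sikotos" has last vowel 'o'. The stems whose last vowel is 'o' (nihisom → ninihisom, hivom → hihivom, tazebsot → tatazebsot) repeat the first consonant+vowel as a prefix.
The other patterns: stems whose last vowel is 'i' add fa- … -im around the stem; stems whose last vowel is 'a' or 'u' add -ul.
So sikotos → sisikotos.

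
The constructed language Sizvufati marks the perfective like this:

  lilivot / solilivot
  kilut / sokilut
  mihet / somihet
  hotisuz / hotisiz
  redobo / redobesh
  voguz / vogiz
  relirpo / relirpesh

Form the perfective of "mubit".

lilivot and relirpo both have last vowel 'o' yet inflect differently (solilivot, relirpesh), so the last vowel is not what conditions the rule; the final letter is.
"mubit" ends in -t. The stems ending in -t (lilivot → solilivot, kilut → sokilut, mihet → somihet) add the prefix so-.
So mubit → somubit.

somubit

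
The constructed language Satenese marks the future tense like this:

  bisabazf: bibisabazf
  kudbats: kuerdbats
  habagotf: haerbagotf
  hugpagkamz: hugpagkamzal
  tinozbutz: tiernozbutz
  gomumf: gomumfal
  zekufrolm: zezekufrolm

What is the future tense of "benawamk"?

"benawamk" has second-to-last letter 'm'. The stems whose second-to-last letter is 'm' (hugpagkamz → hugpagkamzal, gomumf → gomumfal) add -al.
The other patterns: stems whose second-to-last letter is 't' insert -er- after the first vowel; stems whose second-to-last letter is 'l' or 'z' repeat the first consonant+vowel as a prefix.
So benawamk → benawamkal.

benawamkal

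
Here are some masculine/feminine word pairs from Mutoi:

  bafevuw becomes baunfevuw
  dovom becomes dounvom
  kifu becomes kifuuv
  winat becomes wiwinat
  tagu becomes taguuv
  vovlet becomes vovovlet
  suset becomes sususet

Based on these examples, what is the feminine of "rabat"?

kifu and bafevuw both have last vowel 'u' yet inflect differently (kifuuv, baunfevuw), so the last vowel is not what conditions the rule; the final letter is.
"rabat" ends in -t. The stems ending in -t (winat → wiwinat, vovlet → vovovlet, suset → sususet) repeat the first consonant+vowel as a prefix.
The other patterns: stems ending in -u add -uv; stems ending in -m or -w insert -un- after the first vowel.
So rabat → rarabat.

rarabat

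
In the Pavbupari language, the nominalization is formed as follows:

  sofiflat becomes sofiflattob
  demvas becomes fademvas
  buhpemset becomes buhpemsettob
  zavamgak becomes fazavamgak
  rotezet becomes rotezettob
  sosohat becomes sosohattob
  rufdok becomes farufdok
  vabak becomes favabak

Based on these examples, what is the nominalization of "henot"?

sofiflat and vabak both have last vowel 'a' yet inflect differently (sofiflattob, favabak), so the last vowel is not what conditions the rule; the final letter is.
"henot" ends in -t. The stems ending in -t (buhpemset → buhpemsettob, sofiflat → sofiflattob, rotezet → rotezettob) double the final consonant and add -ob.
The other pattern: stems ending in -k or -s add the prefix fa-.
So henot → henottob.

henottob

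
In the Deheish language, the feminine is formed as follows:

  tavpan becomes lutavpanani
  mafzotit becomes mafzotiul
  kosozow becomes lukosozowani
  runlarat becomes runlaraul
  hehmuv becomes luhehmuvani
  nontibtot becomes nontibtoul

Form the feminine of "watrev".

luwatrevani

nontibtot and kosozow both have last vowel 'o' yet inflect differently (nontibtoul, lukosozowani), so the last vowel is not what conditions the rule; the final letter is.
"watrev" ends in -v. The one such stem in the data (hehmuv → luhehmuvani) adds lu- … -ani around the stem, so the same rule applies.
The other pattern: stems ending in -t drop the final letter and add -ul.
So watrev → luwatrevani.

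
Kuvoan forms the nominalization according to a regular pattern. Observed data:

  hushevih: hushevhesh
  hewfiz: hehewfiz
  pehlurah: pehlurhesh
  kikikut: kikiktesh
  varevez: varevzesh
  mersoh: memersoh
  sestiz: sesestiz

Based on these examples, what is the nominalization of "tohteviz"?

tohtevzesh

sestiz and varevez both end in -z yet inflect differently (sesestiz, varevzesh), so the final letter is not what conditions the rule; the number of vowels is.
"tohteviz" has 3 vowels. The stems with 3 vowels (varevez → varevzesh, hushevih → hushevhesh, kikikut → kikiktesh) delete the last vowel and add -esh.
So tohteviz → tohtevzesh.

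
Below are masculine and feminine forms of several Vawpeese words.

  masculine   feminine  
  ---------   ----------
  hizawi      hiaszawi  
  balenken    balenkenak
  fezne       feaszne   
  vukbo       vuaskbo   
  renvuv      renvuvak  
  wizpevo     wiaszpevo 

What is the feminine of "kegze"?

fezne and balenken both have last vowel 'e' yet inflect differently (feaszne, balenkenak), so the last vowel is not what conditions the rule; whether the stem ends in a vowel or a consonant is.
"kegze" ends in a vowel. The stems ending in a vowel (vukbo → vuaskbo, hizawi → hiaszawi, fezne → feaszne) insert -as- after the first vowel.
The other pattern: stems ending in a consonant add -ak.
So kegze → keasgze.

keasgze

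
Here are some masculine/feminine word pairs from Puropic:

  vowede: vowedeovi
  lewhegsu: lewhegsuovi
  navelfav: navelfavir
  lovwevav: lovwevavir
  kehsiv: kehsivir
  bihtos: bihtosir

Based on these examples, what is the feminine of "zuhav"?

zuhavir

"zuhav" ends in a consonant. The stems ending in a consonant (navelfav → navelfavir, lovwevav → lovwevavir, kehsiv → kehsivir) add -ir.
So zuhav → zuhavir.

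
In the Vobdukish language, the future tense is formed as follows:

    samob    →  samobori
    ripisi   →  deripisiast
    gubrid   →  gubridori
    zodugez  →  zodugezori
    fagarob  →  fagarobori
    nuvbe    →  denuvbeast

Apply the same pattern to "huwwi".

"huwwi" ends in a vowel. The stems ending in a vowel (nuvbe → denuvbeast, ripisi → deripisiast) add de- … -ast around the stem.
So huwwi → dehuwwiast.

dehuwwiast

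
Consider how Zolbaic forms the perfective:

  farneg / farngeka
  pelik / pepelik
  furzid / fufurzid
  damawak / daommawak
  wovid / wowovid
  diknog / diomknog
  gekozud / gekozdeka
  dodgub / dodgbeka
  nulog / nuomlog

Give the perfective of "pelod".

"pelod" has last vowel 'o'. The stems whose last vowel is 'o' (nulog → nuomlog, diknog → diomknog) insert -om- after the first vowel.
So pelod → peomlod.

peomlod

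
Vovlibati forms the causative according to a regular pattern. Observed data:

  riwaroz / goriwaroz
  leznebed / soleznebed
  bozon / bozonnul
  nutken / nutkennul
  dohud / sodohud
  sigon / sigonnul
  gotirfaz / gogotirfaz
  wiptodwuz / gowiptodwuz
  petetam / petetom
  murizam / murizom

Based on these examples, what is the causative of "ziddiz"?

sigon and riwaroz both have last vowel 'o' yet inflect differently (sigonnul, goriwaroz), so the last vowel is not what conditions the rule; the final letter is.
"ziddiz" ends in -z. The stems ending in -z (riwaroz → goriwaroz, gotirfaz → gogotirfaz, wiptodwuz → gowiptodwuz) add the prefix go-.
The other patterns: stems ending in -m change the last vowel to 'o'; stems ending in -n double the final consonant and add -ul; stems ending in -d add the prefix so-.
So ziddiz → goziddiz.

goziddiz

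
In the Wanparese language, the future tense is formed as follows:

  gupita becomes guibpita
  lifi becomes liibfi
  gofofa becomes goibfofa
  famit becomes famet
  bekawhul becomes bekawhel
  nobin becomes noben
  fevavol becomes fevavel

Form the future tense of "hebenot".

lifi and famit both have last vowel 'i' yet inflect differently (liibfi, famet), so the last vowel is not what conditions the rule; whether the stem ends in a vowel or a consonant is.
"hebenot" ends in a consonant. The stems ending in a consonant (famit → famet, bekawhul → bekawhel, nobin → noben) change the last vowel to 'e'.
The other pattern: stems ending in a vowel insert -ib- after the first vowel.
So hebenot → hebenet.

hebenet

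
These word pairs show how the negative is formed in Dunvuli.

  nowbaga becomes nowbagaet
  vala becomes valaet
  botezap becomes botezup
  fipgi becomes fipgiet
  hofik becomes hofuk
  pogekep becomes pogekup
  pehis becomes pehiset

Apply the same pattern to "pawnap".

hofik and fipgi both have last vowel 'i' yet inflect differently (hofuk, fipgiet), so the last vowel is not what conditions the rule; the final letter is.
"pawnap" ends in -p. The stems ending in -p (pogekep → pogekup, botezap → botezup) change the last vowel to 'u'.
The other pattern: stems ending in -a, -i or -s add -et.
So pawnap → pawnup.

pawnup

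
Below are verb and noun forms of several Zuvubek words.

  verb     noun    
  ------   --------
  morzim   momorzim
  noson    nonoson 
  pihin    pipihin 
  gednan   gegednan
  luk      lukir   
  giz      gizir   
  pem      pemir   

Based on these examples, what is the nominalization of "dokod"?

dodokod

morzim and pem both end in -m yet inflect differently (momorzim, pemir), so the final letter is not what conditions the rule; the number of vowels is.
"dokod" has 2 vowels. The stems with 2 vowels (morzim → momorzim, noson → nonoson, pihin → pipihin) repeat the first consonant+vowel as a prefix.
The other pattern: stems with 1 vowel add -ir.
So dokod → dodokod.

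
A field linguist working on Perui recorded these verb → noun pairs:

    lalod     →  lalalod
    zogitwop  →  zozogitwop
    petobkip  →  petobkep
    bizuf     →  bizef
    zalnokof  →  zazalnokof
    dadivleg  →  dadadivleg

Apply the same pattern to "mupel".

mumupel

bizuf and zalnokof both end in -f yet inflect differently (bizef, zazalnokof), so the final letter is not what conditions the rule; the last vowel is.
"mupel" has last vowel 'e'. The one such stem in the data (dadivleg → dadadivleg) repeats the first consonant+vowel as a prefix (as do zalnokof, zogitwop), so the same rule applies.
The other pattern: stems whose last vowel is 'i' or 'u' change the last vowel to 'e'.
So mupel → mumupel.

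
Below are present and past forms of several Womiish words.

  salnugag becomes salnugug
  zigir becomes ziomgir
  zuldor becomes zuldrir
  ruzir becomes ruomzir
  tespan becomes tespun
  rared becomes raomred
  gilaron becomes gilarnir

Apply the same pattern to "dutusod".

dutusdir

tespan and gilaron both end in -n yet inflect differently (tespun, gilarnir), so the final letter is not what conditions the rule; the last vowel is.
"dutusod" has last vowel 'o'. The stems whose last vowel is 'o' (gilaron → gilarnir, zuldor → zuldrir) delete the last vowel and add -ir.
So dutusod → dutusdir.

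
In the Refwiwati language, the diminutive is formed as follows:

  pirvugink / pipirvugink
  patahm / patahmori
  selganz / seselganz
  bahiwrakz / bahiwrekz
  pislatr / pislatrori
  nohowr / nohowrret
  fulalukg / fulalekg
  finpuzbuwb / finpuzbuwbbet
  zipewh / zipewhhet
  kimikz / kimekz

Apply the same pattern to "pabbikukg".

selganz and bahiwrakz both end in -z yet inflect differently (seselganz, bahiwrekz), so the final letter is not what conditions the rule; the second-to-last letter is.
"pabbikukg" has second-to-last letter 'k'. The stems whose second-to-last letter is 'k' (fulalukg → fulalekg, bahiwrakz → bahiwrekz, kimikz → kimekz) change the last vowel to 'e'.
The other patterns: stems whose second-to-last letter is 'n' repeat the first consonant+vowel as a prefix; stems whose second-to-last letter is 'w' double the final consonant and add -et; stems whose second-to-last letter is 'h' or 't' add -ori.
So pabbikukg → pabbikekg.

pabbikekg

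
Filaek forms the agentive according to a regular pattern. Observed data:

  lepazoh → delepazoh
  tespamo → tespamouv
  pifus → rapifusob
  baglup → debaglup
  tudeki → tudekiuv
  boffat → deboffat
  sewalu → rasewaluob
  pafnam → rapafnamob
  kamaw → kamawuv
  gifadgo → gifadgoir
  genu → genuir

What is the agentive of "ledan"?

genu and sewalu both end in -u yet inflect differently (genuir, rasewaluob), so the final letter is not what conditions the rule; the first letter is.
"ledan" begins with l-. The one such stem in the data (lepazoh → delepazoh) adds the prefix de-, so the same rule applies.
The other patterns: stems beginning with g- add -ir; stems beginning with p- or s- add ra- … -ob around the stem; stems beginning with k- or t- add -uv.
So ledan → deledan.

deledan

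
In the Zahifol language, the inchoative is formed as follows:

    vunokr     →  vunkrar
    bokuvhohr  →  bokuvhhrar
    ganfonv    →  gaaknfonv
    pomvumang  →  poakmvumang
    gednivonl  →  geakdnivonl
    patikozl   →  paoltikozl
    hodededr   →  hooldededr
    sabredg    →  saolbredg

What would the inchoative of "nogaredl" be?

gednivonl and patikozl both end in -l yet inflect differently (geakdnivonl, paoltikozl), so the final letter is not what conditions the rule; the second-to-last letter is.
"nogaredl" has second-to-last letter 'd'. The stems whose second-to-last letter is 'd' (hodededr → hooldededr, sabredg → saolbredg) insert -ol- after the first vowel.
So nogaredl → noolgaredl.

noolgaredl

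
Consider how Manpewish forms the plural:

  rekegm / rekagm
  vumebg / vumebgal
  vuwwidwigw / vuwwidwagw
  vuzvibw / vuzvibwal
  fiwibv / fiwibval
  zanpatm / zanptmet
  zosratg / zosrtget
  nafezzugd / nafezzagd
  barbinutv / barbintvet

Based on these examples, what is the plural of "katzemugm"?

katzemagm

"katzemugm" has second-to-last letter 'g'. The stems whose second-to-last letter is 'g' (vuwwidwigw → vuwwidwagw, nafezzugd → nafezzagd, rekegm → rekagm) change the last vowel to 'a'.
So katzemugm → katzemagm.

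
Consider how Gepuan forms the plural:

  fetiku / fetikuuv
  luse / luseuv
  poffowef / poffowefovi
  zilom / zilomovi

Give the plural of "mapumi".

luse and poffowef both have last vowel 'e' yet inflect differently (luseuv, poffowefovi), so the last vowel is not what conditions the rule; whether the stem ends in a vowel or a consonant is.
"mapumi" ends in a vowel. The stems ending in a vowel (fetiku → fetikuuv, luse → luseuv) add -uv.
The other pattern: stems ending in a consonant add -ovi.
So mapumi → mapumiuv.

mapumiuv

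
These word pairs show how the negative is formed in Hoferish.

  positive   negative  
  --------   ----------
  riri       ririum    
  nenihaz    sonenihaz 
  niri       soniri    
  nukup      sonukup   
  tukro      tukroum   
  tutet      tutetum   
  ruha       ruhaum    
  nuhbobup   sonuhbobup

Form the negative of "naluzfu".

sonaluzfu

niri and riri both end in -i yet inflect differently (soniri, ririum), so the final letter is not what conditions the rule; the first letter is.
"naluzfu" begins with n-. The stems beginning with n- (nukup → sonukup, nuhbobup → sonuhbobup, niri → soniri) add the prefix so-.
So naluzfu → sonaluzfu.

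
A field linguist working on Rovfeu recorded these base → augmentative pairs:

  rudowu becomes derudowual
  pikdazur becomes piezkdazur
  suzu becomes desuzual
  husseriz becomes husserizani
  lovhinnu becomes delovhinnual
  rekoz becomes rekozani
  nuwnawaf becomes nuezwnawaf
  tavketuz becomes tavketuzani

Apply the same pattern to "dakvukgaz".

dakvukgazani

"dakvukgaz" ends in -z. The stems ending in -z (tavketuz → tavketuzani, rekoz → rekozani, husseriz → husserizani) add -ani.
So dakvukgaz → dakvukgazani.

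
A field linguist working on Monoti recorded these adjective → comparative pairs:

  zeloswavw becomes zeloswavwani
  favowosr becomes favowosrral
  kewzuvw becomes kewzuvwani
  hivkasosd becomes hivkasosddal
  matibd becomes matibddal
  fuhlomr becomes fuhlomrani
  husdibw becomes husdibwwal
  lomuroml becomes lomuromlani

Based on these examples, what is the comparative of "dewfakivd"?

dewfakivdani

kewzuvw and husdibw both end in -w yet inflect differently (kewzuvwani, husdibwwal), so the final letter is not what conditions the rule; the second-to-last letter is.
"dewfakivd" has second-to-last letter 'v'. The stems whose second-to-last letter is 'v' (kewzuvw → kewzuvwani, zeloswavw → zeloswavwani) add -ani.
So dewfakivd → dewfakivdani.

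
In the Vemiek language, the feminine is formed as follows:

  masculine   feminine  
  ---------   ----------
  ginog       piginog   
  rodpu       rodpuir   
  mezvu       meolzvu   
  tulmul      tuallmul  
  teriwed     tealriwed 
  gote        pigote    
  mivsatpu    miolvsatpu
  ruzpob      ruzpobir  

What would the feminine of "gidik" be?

pigidik

rodpu and mezvu both end in -u yet inflect differently (rodpuir, meolzvu), so the final letter is not what conditions the rule; the first letter is.
"gidik" begins with g-. The stems beginning with g- (gote → pigote, ginog → piginog) add the prefix pi-.
The other patterns: stems beginning with r- add -ir; stems beginning with t- insert -al- after the first vowel; stems beginning with m- insert -ol- after the first vowel.
So gidik → pigidik.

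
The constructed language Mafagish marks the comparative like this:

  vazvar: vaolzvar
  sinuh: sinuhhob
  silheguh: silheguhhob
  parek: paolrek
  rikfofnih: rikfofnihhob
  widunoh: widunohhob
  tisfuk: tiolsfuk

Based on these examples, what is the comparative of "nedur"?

neoldur

silheguh and tisfuk both have last vowel 'u' yet inflect differently (silheguhhob, tiolsfuk), so the last vowel is not what conditions the rule; the final letter is.
"nedur" ends in -r. The one such stem in the data (vazvar → vaolzvar) inserts -ol- after the first vowel (as do parek, tisfuk), so the same rule applies.
So nedur → neoldur.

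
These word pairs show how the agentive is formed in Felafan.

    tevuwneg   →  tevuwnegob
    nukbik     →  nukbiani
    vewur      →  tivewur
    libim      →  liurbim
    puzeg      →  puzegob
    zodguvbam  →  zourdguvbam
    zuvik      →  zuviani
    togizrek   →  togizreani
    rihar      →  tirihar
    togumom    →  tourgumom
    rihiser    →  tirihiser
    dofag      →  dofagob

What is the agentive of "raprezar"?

tiraprezar

tevuwneg and togizrek both have last vowel 'e' yet inflect differently (tevuwnegob, togizreani), so the last vowel is not what conditions the rule; the final letter is.
"raprezar" ends in -r. The stems ending in -r (rihiser → tirihiser, vewur → tivewur, rihar → tirihar) add the prefix ti-.
So raprezar → tiraprezar.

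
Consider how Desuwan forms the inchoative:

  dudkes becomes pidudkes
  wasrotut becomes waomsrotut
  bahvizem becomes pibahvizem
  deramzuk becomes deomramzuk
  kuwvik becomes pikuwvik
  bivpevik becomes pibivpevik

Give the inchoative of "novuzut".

noomvuzut

"novuzut" has last vowel 'u'. The stems whose last vowel is 'u' (wasrotut → waomsrotut, deramzuk → deomramzuk) insert -om- after the first vowel.
The other pattern: stems whose last vowel is 'e' or 'i' add the prefix pi-.
So novuzut → noomvuzut.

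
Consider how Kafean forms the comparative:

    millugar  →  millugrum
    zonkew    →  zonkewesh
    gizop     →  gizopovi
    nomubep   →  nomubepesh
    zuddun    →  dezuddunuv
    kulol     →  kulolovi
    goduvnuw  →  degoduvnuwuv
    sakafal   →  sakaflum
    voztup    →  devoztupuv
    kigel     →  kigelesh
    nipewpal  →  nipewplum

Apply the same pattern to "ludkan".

sakafal and kigel both end in -l yet inflect differently (sakaflum, kigelesh), so the final letter is not what conditions the rule; the last vowel is.
"ludkan" has last vowel 'a'. The stems whose last vowel is 'a' (millugar → millugrum, sakafal → sakaflum, nipewpal → nipewplum) delete the last vowel and add -um.
The other patterns: stems whose last vowel is 'e' add -esh; stems whose last vowel is 'u' add de- … -uv around the stem; stems whose last vowel is 'o' add -ovi.
So ludkan → ludknum.

ludknum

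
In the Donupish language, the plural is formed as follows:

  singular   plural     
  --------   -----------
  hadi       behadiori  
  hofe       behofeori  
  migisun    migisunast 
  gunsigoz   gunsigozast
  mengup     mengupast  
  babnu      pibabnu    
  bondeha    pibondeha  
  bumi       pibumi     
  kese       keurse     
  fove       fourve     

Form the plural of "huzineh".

behuzinehori

"huzineh" begins with h-. The stems beginning with h- (hadi → behadiori, hofe → behofeori) add be- … -ori around the stem.
The other patterns: stems beginning with g- or m- add -ast; stems beginning with b- add the prefix pi-; stems beginning with f- or k- insert -ur- after the first vowel.
So huzineh → behuzinehori.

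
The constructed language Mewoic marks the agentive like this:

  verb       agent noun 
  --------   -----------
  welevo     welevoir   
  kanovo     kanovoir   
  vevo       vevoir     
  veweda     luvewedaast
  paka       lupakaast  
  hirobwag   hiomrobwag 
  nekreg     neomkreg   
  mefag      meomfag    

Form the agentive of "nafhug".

veweda and hirobwag both have last vowel 'a' yet inflect differently (luvewedaast, hiomrobwag), so the last vowel is not what conditions the rule; the final letter is.
"nafhug" ends in -g. The stems ending in -g (hirobwag → hiomrobwag, nekreg → neomkreg, mefag → meomfag) insert -om- after the first vowel.
So nafhug → naomfhug.

naomfhug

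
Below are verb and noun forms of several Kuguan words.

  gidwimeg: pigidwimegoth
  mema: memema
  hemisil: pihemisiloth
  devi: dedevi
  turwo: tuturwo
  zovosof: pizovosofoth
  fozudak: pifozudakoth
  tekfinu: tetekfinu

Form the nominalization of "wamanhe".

turwo and zovosof both have last vowel 'o' yet inflect differently (tuturwo, pizovosofoth), so the last vowel is not what conditions the rule; whether the stem ends in a vowel or a consonant is.
"wamanhe" ends in a vowel. The stems ending in a vowel (mema → memema, tekfinu → tetekfinu, turwo → tuturwo) repeat the first consonant+vowel as a prefix.
So wamanhe → wawamanhe.

wawamanhe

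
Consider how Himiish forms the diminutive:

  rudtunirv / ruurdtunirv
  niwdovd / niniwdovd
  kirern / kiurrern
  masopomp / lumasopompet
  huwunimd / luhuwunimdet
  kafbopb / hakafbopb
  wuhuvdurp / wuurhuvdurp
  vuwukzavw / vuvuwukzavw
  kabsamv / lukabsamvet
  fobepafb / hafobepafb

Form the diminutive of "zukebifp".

niwdovd and huwunimd both end in -d yet inflect differently (niniwdovd, luhuwunimdet), so the final letter is not what conditions the rule; the second-to-last letter is.
"zukebifp" has second-to-last letter 'f'. The one such stem in the data (fobepafb → hafobepafb) adds the prefix ha-, so the same rule applies.
The other patterns: stems whose second-to-last letter is 'v' repeat the first consonant+vowel as a prefix; stems whose second-to-last letter is 'm' add lu- … -et around the stem; stems whose second-to-last letter is 'r' insert -ur- after the first vowel.
So zukebifp → hazukebifp.

hazukebifp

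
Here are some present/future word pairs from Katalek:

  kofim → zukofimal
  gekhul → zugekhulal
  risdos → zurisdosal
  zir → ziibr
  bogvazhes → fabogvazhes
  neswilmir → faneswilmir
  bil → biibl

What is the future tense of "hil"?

hiibl

bil and gekhul both end in -l yet inflect differently (biibl, zugekhulal), so the final letter is not what conditions the rule; the number of vowels is.
"hil" has 1 vowel. The stems with 1 vowel (zir → ziibr, bil → biibl) insert -ib- after the first vowel.
So hil → hiibl.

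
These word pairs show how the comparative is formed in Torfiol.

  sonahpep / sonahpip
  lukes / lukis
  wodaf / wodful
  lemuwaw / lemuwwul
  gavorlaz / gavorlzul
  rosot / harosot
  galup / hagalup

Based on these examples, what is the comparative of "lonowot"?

halonowot

sonahpep and galup both end in -p yet inflect differently (sonahpip, hagalup), so the final letter is not what conditions the rule; the last vowel is.
"lonowot" has last vowel 'o'. The one such stem in the data (rosot → harosot) adds the prefix ha-, so the same rule applies.
So lonowot → halonowot.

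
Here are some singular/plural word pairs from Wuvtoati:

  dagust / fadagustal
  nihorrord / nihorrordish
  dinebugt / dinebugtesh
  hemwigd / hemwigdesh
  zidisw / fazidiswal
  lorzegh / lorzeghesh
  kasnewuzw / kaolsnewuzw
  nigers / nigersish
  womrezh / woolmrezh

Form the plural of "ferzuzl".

feolrzuzl

lorzegh and womrezh both end in -h yet inflect differently (lorzeghesh, woolmrezh), so the final letter is not what conditions the rule; the second-to-last letter is.
"ferzuzl" has second-to-last letter 'z'. The stems whose second-to-last letter is 'z' (kasnewuzw → kaolsnewuzw, womrezh → woolmrezh) insert -ol- after the first vowel.
The other patterns: stems whose second-to-last letter is 'g' add -esh; stems whose second-to-last letter is 'r' add -ish; stems whose second-to-last letter is 's' add fa- … -al around the stem.
So ferzuzl → feolrzuzl.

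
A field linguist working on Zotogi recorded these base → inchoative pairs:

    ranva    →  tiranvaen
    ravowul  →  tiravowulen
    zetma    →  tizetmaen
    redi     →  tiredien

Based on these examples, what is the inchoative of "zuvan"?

Every pair shown (ranva → tiranvaen, ravowul → tiravowulen, zetma → tizetmaen, …) follows the same rule: add ti- … -en around the stem.
So zuvan → tizuvanen.

tizuvanen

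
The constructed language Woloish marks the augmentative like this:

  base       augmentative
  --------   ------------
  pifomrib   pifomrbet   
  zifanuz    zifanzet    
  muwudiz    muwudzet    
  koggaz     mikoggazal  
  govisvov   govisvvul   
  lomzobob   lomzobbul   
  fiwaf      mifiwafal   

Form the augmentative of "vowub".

vowbet

lomzobob and pifomrib both end in -b yet inflect differently (lomzobbul, pifomrbet), so the final letter is not what conditions the rule; the last vowel is.
"vowub" has last vowel 'u'. The one such stem in the data (zifanuz → zifanzet) deletes the last vowel and adds -et (as do pifomrib, muwudiz), so the same rule applies.
So vowub → vowbet.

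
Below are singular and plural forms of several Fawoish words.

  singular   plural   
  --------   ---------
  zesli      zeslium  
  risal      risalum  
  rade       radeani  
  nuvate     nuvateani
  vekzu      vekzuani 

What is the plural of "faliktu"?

faliktuani

"faliktu" ends in -u. The one such stem in the data (vekzu → vekzuani) adds -ani, so the same rule applies.
The other pattern: stems ending in -i or -l add -um.
So faliktu → faliktuani.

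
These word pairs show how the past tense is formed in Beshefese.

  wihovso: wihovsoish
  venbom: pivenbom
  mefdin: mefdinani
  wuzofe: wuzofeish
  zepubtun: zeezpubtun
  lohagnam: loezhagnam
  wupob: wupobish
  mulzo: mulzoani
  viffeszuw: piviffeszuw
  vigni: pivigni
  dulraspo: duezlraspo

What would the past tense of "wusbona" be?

wihovso and mulzo both end in -o yet inflect differently (wihovsoish, mulzoani), so the final letter is not what conditions the rule; the first letter is.
"wusbona" begins with w-. The stems beginning with w- (wupob → wupobish, wuzofe → wuzofeish, wihovso → wihovsoish) add -ish.
The other patterns: stems beginning with v- add the prefix pi-; stems beginning with m- add -ani; stems beginning with d-, l- or z- insert -ez- after the first vowel.
So wusbona → wusbonaish.

wusbonaish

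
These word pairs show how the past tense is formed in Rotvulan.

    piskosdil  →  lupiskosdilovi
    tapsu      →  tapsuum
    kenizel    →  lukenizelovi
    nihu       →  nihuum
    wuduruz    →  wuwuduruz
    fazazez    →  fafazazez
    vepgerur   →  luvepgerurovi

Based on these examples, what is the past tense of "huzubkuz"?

wuduruz and vepgerur both have last vowel 'u' yet inflect differently (wuwuduruz, luvepgerurovi), so the last vowel is not what conditions the rule; the final letter is.
"huzubkuz" ends in -z. The stems ending in -z (wuduruz → wuwuduruz, fazazez → fafazazez) repeat the first consonant+vowel as a prefix.
So huzubkuz → huhuzubkuz.

huhuzubkuz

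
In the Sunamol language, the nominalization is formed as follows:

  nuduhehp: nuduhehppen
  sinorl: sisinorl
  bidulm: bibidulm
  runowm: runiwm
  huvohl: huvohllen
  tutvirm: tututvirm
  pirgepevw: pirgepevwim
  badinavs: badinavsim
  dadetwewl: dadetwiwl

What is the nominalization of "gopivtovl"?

runowm and bidulm both end in -m yet inflect differently (runiwm, bibidulm), so the final letter is not what conditions the rule; the second-to-last letter is.
"gopivtovl" has second-to-last letter 'v'. The stems whose second-to-last letter is 'v' (badinavs → badinavsim, pirgepevw → pirgepevwim) add -im.
The other patterns: stems whose second-to-last letter is 'w' change the last vowel to 'i'; stems whose second-to-last letter is 'l' or 'r' repeat the first consonant+vowel as a prefix; stems whose second-to-last letter is 'h' double the final consonant and add -en.
So gopivtovl → gopivtovlim.

gopivtovlim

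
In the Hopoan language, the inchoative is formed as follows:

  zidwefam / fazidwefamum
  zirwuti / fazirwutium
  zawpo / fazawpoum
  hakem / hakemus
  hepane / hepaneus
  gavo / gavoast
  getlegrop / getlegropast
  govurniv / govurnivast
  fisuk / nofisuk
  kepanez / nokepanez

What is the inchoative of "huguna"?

hugunaus

zidwefam and hakem both end in -m yet inflect differently (fazidwefamum, hakemus), so the final letter is not what conditions the rule; the first letter is.
"huguna" begins with h-. The stems beginning with h- (hakem → hakemus, hepane → hepaneus) add -us.
The other patterns: stems beginning with z- add fa- … -um around the stem; stems beginning with g- add -ast; stems beginning with f- or k- add the prefix no-.
So huguna → hugunaus.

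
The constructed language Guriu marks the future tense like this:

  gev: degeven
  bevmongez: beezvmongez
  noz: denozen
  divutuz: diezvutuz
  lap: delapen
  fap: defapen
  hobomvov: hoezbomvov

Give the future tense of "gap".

divutuz and noz both end in -z yet inflect differently (diezvutuz, denozen), so the final letter is not what conditions the rule; the number of vowels is.
"gap" has 1 vowel. The stems with 1 vowel (lap → delapen, fap → defapen, noz → denozen) add de- … -en around the stem.
The other pattern: stems with 3 vowels insert -ez- after the first vowel.
So gap → degapen.

degapen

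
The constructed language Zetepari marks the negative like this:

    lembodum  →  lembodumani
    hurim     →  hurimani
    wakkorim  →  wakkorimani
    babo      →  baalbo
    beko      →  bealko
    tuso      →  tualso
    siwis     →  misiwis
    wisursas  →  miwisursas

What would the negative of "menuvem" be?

hurim and siwis both have last vowel 'i' yet inflect differently (hurimani, misiwis), so the last vowel is not what conditions the rule; the final letter is.
"menuvem" ends in -m. The stems ending in -m (lembodum → lembodumani, hurim → hurimani, wakkorim → wakkorimani) add -ani.
So menuvem → menuvemani.

menuvemani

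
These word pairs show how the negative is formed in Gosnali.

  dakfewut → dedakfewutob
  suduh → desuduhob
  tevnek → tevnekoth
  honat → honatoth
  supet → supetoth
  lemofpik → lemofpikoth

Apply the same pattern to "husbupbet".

"husbupbet" has last vowel 'e'. The stems whose last vowel is 'e' (tevnek → tevnekoth, supet → supetoth) add -oth.
The other pattern: stems whose last vowel is 'u' add de- … -ob around the stem.
So husbupbet → husbupbetoth.

husbupbetoth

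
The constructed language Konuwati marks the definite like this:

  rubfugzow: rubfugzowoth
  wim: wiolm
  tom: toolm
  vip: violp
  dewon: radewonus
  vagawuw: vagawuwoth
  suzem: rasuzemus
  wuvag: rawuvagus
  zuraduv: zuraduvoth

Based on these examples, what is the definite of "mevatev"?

mevatevoth

"mevatev" has 3 vowels. The stems with 3 vowels (vagawuw → vagawuwoth, rubfugzow → rubfugzowoth, zuraduv → zuraduvoth) add -oth.
So mevatev → mevatevoth.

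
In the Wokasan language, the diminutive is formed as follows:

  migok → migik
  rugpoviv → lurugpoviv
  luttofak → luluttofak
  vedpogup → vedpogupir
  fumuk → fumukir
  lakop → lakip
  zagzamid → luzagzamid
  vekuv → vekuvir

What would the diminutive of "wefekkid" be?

luwefekkid

"wefekkid" has last vowel 'i'. The stems whose last vowel is 'i' (rugpoviv → lurugpoviv, zagzamid → luzagzamid) add the prefix lu-.
The other patterns: stems whose last vowel is 'o' change the last vowel to 'i'; stems whose last vowel is 'u' add -ir.
So wefekkid → luwefekkid.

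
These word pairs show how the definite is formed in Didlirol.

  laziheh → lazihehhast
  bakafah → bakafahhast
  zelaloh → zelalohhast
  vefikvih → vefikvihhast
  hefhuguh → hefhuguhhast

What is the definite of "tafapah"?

tafapahhast

Every pair shown (laziheh → lazihehhast, bakafah → bakafahhast, zelaloh → zelalohhast, …) follows the same rule: double the final consonant and add -ast.
So tafapah → tafapahhast.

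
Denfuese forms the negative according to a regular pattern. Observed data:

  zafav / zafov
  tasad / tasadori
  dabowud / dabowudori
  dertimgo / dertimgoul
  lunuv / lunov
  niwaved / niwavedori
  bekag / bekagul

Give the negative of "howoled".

zafav and tasad both have last vowel 'a' yet inflect differently (zafov, tasadori), so the last vowel is not what conditions the rule; the final letter is.
"howoled" ends in -d. The stems ending in -d (tasad → tasadori, dabowud → dabowudori, niwaved → niwavedori) add -ori.
The other patterns: stems ending in -v change the last vowel to 'o'; stems ending in -g or -o add -ul.
So howoled → howoledori.

howoledori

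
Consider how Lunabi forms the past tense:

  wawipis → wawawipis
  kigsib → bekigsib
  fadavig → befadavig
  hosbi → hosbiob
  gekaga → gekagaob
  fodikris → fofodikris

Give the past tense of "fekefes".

fefekefes

"fekefes" ends in -s. The stems ending in -s (fodikris → fofodikris, wawipis → wawawipis) repeat the first consonant+vowel as a prefix.
So fekefes → fefekefes.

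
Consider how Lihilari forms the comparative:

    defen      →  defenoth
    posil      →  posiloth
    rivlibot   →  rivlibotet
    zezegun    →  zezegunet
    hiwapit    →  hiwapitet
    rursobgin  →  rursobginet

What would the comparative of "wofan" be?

wofanoth

defen and zezegun both end in -n yet inflect differently (defenoth, zezegunet), so the final letter is not what conditions the rule; the number of vowels is.
"wofan" has 2 vowels. The stems with 2 vowels (defen → defenoth, posil → posiloth) add -oth.
The other pattern: stems with 3 vowels add -et.
So wofan → wofanoth.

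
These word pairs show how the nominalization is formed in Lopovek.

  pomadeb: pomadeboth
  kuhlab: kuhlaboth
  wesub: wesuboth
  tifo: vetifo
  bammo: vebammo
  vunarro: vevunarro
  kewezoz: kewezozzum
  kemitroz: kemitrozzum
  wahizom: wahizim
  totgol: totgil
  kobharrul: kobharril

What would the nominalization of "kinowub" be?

kinowuboth

"kinowub" ends in -b. The stems ending in -b (pomadeb → pomadeboth, kuhlab → kuhlaboth, wesub → wesuboth) add -oth.
So kinowub → kinowuboth.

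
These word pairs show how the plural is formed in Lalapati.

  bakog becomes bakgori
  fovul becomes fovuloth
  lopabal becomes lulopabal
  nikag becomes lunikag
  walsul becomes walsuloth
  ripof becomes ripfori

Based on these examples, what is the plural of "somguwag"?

lusomguwag

fovul and lopabal both end in -l yet inflect differently (fovuloth, lulopabal), so the final letter is not what conditions the rule; the last vowel is.
"somguwag" has last vowel 'a'. The stems whose last vowel is 'a' (nikag → lunikag, lopabal → lulopabal) add the prefix lu-.
So somguwag → lusomguwag.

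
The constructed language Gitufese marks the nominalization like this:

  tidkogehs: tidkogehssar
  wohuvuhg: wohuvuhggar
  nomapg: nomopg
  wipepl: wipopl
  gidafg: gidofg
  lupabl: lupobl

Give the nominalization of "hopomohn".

hopomohnnar

"hopomohn" has second-to-last letter 'h'. The stems whose second-to-last letter is 'h' (tidkogehs → tidkogehssar, wohuvuhg → wohuvuhggar) double the final consonant and add -ar.
The other pattern: stems whose second-to-last letter is 'b', 'f' or 'p' change the last vowel to 'o'.
So hopomohn → hopomohnnar.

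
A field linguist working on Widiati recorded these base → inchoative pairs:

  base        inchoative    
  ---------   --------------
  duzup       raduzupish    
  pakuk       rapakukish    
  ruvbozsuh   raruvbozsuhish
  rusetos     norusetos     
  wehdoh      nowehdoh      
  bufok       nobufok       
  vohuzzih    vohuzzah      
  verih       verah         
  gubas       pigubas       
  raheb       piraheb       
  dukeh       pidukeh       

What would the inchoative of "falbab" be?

pifalbab

ruvbozsuh and wehdoh both end in -h yet inflect differently (raruvbozsuhish, nowehdoh), so the final letter is not what conditions the rule; the last vowel is.
"falbab" has last vowel 'a'. The one such stem in the data (gubas → pigubas) adds the prefix pi-, so the same rule applies.
The other patterns: stems whose last vowel is 'u' add ra- … -ish around the stem; stems whose last vowel is 'o' add the prefix no-; stems whose last vowel is 'i' change the last vowel to 'a'.
So falbab → pifalbab.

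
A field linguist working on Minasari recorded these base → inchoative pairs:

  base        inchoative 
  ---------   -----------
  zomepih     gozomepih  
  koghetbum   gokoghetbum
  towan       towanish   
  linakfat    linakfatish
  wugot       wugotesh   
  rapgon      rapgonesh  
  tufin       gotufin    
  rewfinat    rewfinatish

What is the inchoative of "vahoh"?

vahohesh

rewfinat and wugot both end in -t yet inflect differently (rewfinatish, wugotesh), so the final letter is not what conditions the rule; the last vowel is.
"vahoh" has last vowel 'o'. The stems whose last vowel is 'o' (wugot → wugotesh, rapgon → rapgonesh) add -esh.
So vahoh → vahohesh.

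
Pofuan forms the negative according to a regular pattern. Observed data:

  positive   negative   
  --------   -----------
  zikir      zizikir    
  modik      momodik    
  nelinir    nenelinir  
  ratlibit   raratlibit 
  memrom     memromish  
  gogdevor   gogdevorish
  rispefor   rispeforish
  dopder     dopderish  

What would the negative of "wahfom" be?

wahfomish

zikir and gogdevor both end in -r yet inflect differently (zizikir, gogdevorish), so the final letter is not what conditions the rule; the last vowel is.
"wahfom" has last vowel 'o'. The stems whose last vowel is 'o' (memrom → memromish, gogdevor → gogdevorish, rispefor → rispeforish) add -ish.
So wahfom → wahfomish.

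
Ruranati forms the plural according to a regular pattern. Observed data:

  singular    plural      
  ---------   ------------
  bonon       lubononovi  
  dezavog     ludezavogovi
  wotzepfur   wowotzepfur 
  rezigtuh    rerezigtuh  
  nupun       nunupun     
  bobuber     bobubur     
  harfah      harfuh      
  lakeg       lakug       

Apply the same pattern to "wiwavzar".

"wiwavzar" has last vowel 'a'. The one such stem in the data (harfah → harfuh) changes the last vowel to 'u' (as do bobuber, lakeg), so the same rule applies.
The other patterns: stems whose last vowel is 'o' add lu- … -ovi around the stem; stems whose last vowel is 'u' repeat the first consonant+vowel as a prefix.
So wiwavzar → wiwavzur.

wiwavzur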